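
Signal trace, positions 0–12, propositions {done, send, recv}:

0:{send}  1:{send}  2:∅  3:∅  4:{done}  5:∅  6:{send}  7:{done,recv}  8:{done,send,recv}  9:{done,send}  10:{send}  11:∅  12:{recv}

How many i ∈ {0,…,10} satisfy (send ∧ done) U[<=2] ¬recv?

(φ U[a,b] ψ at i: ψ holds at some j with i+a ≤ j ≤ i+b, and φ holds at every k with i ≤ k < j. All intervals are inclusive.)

Evaluate at each i in [0,10]:
  i=0: ✓ (rhs at j=0)
  i=1: ✓ (rhs at j=1)
  i=2: ✓ (rhs at j=2)
  i=3: ✓ (rhs at j=3)
  i=4: ✓ (rhs at j=4)
  i=5: ✓ (rhs at j=5)
  i=6: ✓ (rhs at j=6)
  i=7: ✗ (lhs fails at k=7 before rhs at j=9)
  i=8: ✓ (rhs at j=9; lhs holds on [8,8])
  i=9: ✓ (rhs at j=9)
  i=10: ✓ (rhs at j=10)
Positions where it holds: {0, 1, 2, 3, 4, 5, 6, 8, 9, 10} → 10.

10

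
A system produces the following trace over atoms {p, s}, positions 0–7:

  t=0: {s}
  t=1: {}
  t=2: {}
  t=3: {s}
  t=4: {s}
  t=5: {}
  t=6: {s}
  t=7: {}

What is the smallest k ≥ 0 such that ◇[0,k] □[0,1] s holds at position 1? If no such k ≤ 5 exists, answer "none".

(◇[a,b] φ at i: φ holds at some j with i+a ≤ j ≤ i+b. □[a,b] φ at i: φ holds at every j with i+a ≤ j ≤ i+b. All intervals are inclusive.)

2

Scan j = 1,2,… for □[0,1] s:
  j=1: fails
  j=2: fails
  j=3: holds
First hit at j=3, so smallest k = 3-1 = 2.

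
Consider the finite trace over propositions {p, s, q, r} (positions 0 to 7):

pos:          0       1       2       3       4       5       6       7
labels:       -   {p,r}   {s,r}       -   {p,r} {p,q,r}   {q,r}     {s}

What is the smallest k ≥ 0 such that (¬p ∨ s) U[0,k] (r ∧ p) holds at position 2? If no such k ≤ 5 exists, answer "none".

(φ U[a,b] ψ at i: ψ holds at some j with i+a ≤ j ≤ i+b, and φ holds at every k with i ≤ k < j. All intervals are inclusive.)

2

Need earliest j ≥ 2 with (r ∧ p), and (¬p ∨ s) at every k in [2,j-1].
  j=2: rhs fails.
  j=3: rhs fails.
  j=4: rhs holds; lhs holds on [2,3]. k = 2.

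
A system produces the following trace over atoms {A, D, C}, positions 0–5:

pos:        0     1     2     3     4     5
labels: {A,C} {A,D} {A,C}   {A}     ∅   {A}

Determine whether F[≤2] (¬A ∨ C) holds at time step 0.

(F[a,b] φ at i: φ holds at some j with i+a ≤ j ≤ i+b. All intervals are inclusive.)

Check (¬A ∨ C) at each j in [0,2]:
  j=0: true
  j=1: false
  j=2: true
Found at j=0 → formula holds.

Yes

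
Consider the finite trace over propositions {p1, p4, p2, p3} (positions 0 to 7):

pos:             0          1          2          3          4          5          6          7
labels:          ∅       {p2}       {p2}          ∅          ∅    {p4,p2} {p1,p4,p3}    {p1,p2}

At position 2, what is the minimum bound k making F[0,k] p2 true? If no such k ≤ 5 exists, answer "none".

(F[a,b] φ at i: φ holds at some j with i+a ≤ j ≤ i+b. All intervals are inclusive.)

0

Scan j = 2,3,… for p2:
  j=2: holds
First hit at j=2, so smallest k = 2-2 = 0.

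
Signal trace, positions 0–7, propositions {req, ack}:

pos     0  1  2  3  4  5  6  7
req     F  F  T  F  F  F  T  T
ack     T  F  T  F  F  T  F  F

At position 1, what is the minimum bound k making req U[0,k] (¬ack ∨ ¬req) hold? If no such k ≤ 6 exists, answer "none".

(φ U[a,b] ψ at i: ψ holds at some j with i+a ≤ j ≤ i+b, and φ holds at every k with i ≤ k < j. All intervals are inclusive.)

Need earliest j ≥ 1 with (¬ack ∨ ¬req), and req at every k in [1,j-1].
  j=1: rhs holds (empty prefix). k = 0.

0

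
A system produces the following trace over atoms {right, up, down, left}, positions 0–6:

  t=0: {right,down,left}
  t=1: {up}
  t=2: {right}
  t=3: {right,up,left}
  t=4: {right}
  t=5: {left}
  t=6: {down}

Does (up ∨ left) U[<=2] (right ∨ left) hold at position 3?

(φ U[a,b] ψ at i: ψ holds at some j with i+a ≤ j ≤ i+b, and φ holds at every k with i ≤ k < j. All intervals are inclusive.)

Need some j in [3,5] with (right ∨ left), and (up ∨ left) at every k in [3,j-1].
  j=3: (right ∨ left) holds; no prefix to check → satisfied.

Holds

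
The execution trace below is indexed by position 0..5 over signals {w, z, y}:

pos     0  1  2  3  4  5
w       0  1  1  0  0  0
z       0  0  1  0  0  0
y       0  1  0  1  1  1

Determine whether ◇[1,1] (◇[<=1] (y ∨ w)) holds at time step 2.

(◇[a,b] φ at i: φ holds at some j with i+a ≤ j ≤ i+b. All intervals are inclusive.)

Check ◇[<=1] (y ∨ w) at each j in [3,3]:
  j=3: holds (witness at 3)
Found at j=3 → formula holds.

True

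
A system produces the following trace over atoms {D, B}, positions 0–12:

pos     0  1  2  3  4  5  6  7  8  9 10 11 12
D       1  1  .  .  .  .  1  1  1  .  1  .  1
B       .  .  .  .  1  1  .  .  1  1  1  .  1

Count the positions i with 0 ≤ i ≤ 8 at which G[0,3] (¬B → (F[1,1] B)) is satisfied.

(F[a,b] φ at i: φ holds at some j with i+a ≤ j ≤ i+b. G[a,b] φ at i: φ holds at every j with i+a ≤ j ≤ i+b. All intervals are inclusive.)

2

Evaluate at each i in [0,8]:
  i=0: ✗ (fails at j=0)
  i=1: ✗ (fails at j=1)
  i=2: ✗ (fails at j=2)
  i=3: ✗ (fails at j=6)
  i=4: ✗ (fails at j=6)
  i=5: ✗ (fails at j=6)
  i=6: ✗ (fails at j=6)
  i=7: ✓ (all of [7,10])
  i=8: ✓ (all of [8,11])
Positions where it holds: {7, 8} → 2.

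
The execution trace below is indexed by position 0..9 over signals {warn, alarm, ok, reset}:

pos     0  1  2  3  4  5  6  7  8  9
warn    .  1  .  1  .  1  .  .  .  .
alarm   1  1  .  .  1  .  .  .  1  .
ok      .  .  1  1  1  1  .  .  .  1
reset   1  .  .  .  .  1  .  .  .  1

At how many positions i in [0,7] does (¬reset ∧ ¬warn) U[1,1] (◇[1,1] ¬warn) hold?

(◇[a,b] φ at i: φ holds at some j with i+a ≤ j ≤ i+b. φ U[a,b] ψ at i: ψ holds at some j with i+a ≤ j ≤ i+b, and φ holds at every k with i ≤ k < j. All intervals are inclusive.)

4

Evaluate at each i in [0,7]:
  i=0: ✗ (lhs fails at k=0 before rhs at j=1)
  i=1: ✗ (no rhs in [2,2])
  i=2: ✓ (rhs at j=3; lhs holds on [2,2])
  i=3: ✗ (no rhs in [4,4])
  i=4: ✓ (rhs at j=5; lhs holds on [4,4])
  i=5: ✗ (lhs fails at k=5 before rhs at j=6)
  i=6: ✓ (rhs at j=7; lhs holds on [6,6])
  i=7: ✓ (rhs at j=8; lhs holds on [7,7])
Positions where it holds: {2, 4, 6, 7} → 4.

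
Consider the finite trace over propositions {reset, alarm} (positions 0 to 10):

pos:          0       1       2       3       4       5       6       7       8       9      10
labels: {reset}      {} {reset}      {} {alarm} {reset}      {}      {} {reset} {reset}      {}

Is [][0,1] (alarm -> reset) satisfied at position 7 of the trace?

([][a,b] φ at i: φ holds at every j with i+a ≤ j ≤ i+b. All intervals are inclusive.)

Check (alarm -> reset) at every j in [7,8]:
  j=7: antecedent false → ✓
  j=8: antecedent false → ✓
All positions satisfy it → formula holds.

True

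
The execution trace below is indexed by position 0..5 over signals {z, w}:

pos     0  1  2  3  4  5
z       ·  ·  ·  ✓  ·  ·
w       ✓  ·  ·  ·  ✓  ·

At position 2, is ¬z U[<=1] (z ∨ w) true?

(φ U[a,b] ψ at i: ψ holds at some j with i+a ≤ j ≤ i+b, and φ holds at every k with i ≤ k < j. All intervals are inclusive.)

Need some j in [2,3] with (z ∨ w), and ¬z at every k in [2,j-1].
  j=2: (z ∨ w) false.
  j=3: (z ∨ w) holds; ¬z holds at every k in [2,2] → satisfied.

Holds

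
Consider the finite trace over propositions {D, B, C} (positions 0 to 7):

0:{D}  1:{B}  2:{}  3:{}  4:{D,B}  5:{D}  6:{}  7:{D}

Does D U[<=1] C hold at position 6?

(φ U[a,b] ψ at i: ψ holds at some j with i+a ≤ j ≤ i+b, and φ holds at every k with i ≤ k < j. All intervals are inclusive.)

Need some j in [6,7] with C, and D at every k in [6,j-1].
  j=6: C false.
  j=7: C false.
No j in the window works → until fails.

Does not hold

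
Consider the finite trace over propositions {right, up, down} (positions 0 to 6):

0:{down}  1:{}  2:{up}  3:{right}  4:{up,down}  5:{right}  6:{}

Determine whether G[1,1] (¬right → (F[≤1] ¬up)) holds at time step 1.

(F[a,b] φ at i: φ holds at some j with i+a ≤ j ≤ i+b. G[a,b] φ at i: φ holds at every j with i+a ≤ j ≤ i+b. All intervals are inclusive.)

Holds

Check (¬right → (F[≤1] ¬up)) at every j in [2,2]:
  j=2: antecedent true; consequent holds (witness at 3) → ✓
All positions satisfy it → formula holds.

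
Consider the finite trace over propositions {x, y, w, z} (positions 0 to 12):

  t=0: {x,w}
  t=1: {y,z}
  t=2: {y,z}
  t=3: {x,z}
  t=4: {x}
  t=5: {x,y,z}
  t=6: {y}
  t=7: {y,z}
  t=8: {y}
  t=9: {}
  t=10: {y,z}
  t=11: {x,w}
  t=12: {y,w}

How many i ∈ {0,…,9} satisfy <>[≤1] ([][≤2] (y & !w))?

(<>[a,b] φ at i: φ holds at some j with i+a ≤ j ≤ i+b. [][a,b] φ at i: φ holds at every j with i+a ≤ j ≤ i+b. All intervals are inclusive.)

Evaluate at each i in [0,9]:
  i=0: ✗ (none in [0,1])
  i=1: ✗ (none in [1,2])
  i=2: ✗ (none in [2,3])
  i=3: ✗ (none in [3,4])
  i=4: ✓ (witness j=5)
  i=5: ✓ (witness j=5)
  i=6: ✓ (witness j=6)
  i=7: ✗ (none in [7,8])
  i=8: ✗ (none in [8,9])
  i=9: ✗ (none in [9,10])
Positions where it holds: {4, 5, 6} → 3.

3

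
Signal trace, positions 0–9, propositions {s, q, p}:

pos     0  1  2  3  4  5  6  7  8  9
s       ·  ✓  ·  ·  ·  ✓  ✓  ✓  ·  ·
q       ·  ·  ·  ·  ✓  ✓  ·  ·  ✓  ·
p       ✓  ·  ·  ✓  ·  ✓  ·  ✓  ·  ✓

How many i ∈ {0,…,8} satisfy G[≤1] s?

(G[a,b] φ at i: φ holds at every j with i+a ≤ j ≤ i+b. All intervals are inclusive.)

Evaluate at each i in [0,8]:
  i=0: ✗ (fails at j=0)
  i=1: ✗ (fails at j=2)
  i=2: ✗ (fails at j=2)
  i=3: ✗ (fails at j=3)
  i=4: ✗ (fails at j=4)
  i=5: ✓ (all of [5,6])
  i=6: ✓ (all of [6,7])
  i=7: ✗ (fails at j=8)
  i=8: ✗ (fails at j=8)
Positions where it holds: {5, 6} → 2.

2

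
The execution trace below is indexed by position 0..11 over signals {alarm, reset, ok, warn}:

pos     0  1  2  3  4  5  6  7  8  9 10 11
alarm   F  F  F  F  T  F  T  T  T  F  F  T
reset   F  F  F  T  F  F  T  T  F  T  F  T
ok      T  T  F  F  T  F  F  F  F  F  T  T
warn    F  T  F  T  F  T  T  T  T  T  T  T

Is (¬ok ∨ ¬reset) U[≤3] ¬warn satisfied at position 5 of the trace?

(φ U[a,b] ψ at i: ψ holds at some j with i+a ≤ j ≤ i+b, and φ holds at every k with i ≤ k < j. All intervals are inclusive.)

Need some j in [5,8] with ¬warn, and (¬ok ∨ ¬reset) at every k in [5,j-1].
  j=5: ¬warn false.
  j=6: ¬warn false.
  j=7: ¬warn false.
  j=8: ¬warn false.
No j in the window works → until fails.

Does not hold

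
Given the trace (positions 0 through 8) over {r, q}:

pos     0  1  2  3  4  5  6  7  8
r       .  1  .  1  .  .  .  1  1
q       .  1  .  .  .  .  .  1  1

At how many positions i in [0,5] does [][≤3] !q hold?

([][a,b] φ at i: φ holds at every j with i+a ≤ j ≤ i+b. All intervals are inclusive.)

2

Evaluate at each i in [0,5]:
  i=0: ✗ (fails at j=1)
  i=1: ✗ (fails at j=1)
  i=2: ✓ (all of [2,5])
  i=3: ✓ (all of [3,6])
  i=4: ✗ (fails at j=7)
  i=5: ✗ (fails at j=7)
Positions where it holds: {2, 3} → 2.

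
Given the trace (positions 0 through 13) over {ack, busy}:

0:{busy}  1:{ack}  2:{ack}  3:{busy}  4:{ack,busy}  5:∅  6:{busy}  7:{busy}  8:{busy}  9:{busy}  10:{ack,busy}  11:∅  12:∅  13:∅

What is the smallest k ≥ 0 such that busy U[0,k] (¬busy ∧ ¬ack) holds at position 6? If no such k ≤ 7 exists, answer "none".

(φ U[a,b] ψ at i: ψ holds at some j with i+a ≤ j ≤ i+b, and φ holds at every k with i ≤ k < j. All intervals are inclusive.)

5

Need earliest j ≥ 6 with (¬busy ∧ ¬ack), and busy at every k in [6,j-1].
  j=6: rhs fails.
  j=7: rhs fails.
  j=8: rhs fails.
  j=9: rhs fails.
  j=10: rhs fails.
  j=11: rhs holds; lhs holds on [6,10]. k = 5.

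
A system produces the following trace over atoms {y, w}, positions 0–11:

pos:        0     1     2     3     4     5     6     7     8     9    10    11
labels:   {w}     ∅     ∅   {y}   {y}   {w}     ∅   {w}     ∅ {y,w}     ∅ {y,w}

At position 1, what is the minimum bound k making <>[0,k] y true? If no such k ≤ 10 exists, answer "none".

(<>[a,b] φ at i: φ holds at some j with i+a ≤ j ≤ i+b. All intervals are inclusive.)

Scan j = 1,2,… for y:
  j=1: fails
  j=2: fails
  j=3: holds
First hit at j=3, so smallest k = 3-1 = 2.

2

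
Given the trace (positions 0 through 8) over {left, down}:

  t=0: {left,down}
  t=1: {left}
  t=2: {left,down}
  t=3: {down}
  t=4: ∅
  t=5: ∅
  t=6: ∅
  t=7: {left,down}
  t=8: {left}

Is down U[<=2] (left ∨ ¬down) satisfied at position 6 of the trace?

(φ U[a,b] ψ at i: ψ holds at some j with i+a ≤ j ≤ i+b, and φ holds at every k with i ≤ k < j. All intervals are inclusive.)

Need some j in [6,8] with (left ∨ ¬down), and down at every k in [6,j-1].
  j=6: (left ∨ ¬down) holds; no prefix to check → satisfied.

Holds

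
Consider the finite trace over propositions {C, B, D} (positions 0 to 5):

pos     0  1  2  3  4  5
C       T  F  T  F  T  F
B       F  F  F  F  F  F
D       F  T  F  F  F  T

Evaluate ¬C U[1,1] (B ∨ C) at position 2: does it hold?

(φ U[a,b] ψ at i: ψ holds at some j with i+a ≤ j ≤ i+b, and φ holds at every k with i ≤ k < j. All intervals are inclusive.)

No

Need some j in [3,3] with (B ∨ C), and ¬C at every k in [2,j-1].
  j=3: (B ∨ C) false.
No j in the window works → until fails.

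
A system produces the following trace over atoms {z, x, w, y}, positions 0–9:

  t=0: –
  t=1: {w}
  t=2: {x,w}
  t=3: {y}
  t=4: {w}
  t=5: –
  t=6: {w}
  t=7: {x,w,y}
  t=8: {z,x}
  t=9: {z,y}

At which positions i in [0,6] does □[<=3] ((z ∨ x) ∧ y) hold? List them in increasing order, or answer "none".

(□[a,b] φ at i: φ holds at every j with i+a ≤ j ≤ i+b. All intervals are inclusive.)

none

Evaluate at each i in [0,6]:
  i=0: ✗ (fails at j=0)
  i=1: ✗ (fails at j=1)
  i=2: ✗ (fails at j=2)
  i=3: ✗ (fails at j=3)
  i=4: ✗ (fails at j=4)
  i=5: ✗ (fails at j=5)
  i=6: ✗ (fails at j=6)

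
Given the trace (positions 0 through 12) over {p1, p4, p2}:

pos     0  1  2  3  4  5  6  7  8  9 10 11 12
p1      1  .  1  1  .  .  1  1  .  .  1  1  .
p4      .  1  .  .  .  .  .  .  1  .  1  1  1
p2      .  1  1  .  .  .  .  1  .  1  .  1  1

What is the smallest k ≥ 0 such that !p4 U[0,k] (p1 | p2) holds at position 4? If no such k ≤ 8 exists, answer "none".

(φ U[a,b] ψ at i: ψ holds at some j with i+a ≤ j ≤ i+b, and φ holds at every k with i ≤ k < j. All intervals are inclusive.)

Need earliest j ≥ 4 with (p1 | p2), and !p4 at every k in [4,j-1].
  j=4: rhs fails.
  j=5: rhs fails.
  j=6: rhs holds; lhs holds on [4,5]. k = 2.

2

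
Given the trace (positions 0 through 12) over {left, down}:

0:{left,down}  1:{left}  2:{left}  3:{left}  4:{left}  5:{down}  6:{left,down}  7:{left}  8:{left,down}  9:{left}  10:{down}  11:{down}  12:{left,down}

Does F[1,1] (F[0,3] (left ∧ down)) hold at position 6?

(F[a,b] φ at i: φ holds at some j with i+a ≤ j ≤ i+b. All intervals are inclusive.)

Check F[0,3] (left ∧ down) at each j in [7,7]:
  j=7: holds (witness at 8)
Found at j=7 → formula holds.

Yes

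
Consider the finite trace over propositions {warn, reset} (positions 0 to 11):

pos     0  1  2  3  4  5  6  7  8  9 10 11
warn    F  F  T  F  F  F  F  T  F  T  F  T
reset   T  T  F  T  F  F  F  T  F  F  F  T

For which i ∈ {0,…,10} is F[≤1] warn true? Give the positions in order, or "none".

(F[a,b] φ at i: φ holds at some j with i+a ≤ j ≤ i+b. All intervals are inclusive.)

Evaluate at each i in [0,10]:
  i=0: ✗ (none in [0,1])
  i=1: ✓ (witness j=2)
  i=2: ✓ (witness j=2)
  i=3: ✗ (none in [3,4])
  i=4: ✗ (none in [4,5])
  i=5: ✗ (none in [5,6])
  i=6: ✓ (witness j=7)
  i=7: ✓ (witness j=7)
  i=8: ✓ (witness j=9)
  i=9: ✓ (witness j=9)
  i=10: ✓ (witness j=11)

1, 2, 6, 7, 8, 9, 10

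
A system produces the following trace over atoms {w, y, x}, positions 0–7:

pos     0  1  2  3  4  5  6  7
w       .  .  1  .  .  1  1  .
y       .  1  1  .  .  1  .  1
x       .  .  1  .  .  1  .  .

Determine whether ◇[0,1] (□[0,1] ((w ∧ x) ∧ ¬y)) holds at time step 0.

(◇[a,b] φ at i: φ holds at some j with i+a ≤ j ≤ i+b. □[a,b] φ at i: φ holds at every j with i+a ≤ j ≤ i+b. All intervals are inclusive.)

Check □[0,1] ((w ∧ x) ∧ ¬y) at each j in [0,1]:
  j=0: fails at 0
  j=1: fails at 1
No position in the window satisfies it → formula fails.

Does not hold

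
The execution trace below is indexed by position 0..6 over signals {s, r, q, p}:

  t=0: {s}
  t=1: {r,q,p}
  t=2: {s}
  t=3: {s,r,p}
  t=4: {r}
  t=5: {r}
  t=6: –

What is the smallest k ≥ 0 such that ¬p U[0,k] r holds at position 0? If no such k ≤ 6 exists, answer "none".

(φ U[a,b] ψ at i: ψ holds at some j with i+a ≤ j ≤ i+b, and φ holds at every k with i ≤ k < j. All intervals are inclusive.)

1

Need earliest j ≥ 0 with r, and ¬p at every k in [0,j-1].
  j=0: rhs fails.
  j=1: rhs holds; lhs holds on [0,0]. k = 1.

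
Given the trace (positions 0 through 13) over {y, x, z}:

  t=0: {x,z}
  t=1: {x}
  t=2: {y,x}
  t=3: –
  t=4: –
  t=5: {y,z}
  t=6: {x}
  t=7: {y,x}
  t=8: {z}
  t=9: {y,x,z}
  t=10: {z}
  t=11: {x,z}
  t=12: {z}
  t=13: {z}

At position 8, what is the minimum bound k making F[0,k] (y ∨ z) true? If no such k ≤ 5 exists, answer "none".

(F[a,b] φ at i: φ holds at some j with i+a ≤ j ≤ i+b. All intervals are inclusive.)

Scan j = 8,9,… for (y ∨ z):
  j=8: holds
First hit at j=8, so smallest k = 8-8 = 0.

0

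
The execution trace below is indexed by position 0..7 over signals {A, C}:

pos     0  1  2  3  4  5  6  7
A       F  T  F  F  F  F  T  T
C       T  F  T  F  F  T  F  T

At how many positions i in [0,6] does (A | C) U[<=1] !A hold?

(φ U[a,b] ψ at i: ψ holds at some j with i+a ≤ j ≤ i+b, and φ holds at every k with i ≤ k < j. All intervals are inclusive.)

6

Evaluate at each i in [0,6]:
  i=0: ✓ (rhs at j=0)
  i=1: ✓ (rhs at j=2; lhs holds on [1,1])
  i=2: ✓ (rhs at j=2)
  i=3: ✓ (rhs at j=3)
  i=4: ✓ (rhs at j=4)
  i=5: ✓ (rhs at j=5)
  i=6: ✗ (no rhs in [6,7])
Positions where it holds: {0, 1, 2, 3, 4, 5} → 6.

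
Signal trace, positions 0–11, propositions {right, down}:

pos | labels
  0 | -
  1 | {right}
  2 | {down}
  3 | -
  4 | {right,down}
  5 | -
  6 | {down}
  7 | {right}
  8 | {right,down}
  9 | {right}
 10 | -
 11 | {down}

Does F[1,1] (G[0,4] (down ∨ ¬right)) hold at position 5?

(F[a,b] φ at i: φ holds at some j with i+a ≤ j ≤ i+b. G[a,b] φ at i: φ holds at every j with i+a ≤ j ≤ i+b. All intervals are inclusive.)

Check G[0,4] (down ∨ ¬right) at each j in [6,6]:
  j=6: fails at 7
No position in the window satisfies it → formula fails.

False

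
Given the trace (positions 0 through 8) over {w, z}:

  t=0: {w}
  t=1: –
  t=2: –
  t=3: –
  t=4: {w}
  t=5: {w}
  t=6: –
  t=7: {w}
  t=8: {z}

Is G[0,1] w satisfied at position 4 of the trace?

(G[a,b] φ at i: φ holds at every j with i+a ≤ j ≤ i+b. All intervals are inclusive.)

Check w at every j in [4,5]:
  j=4: true
  j=5: true
All positions satisfy it → formula holds.

True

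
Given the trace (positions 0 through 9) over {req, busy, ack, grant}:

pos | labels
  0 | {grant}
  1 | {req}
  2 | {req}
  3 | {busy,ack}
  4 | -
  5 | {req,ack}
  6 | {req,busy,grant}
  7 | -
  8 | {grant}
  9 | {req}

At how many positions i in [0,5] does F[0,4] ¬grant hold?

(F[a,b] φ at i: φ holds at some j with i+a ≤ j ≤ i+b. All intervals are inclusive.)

6

Evaluate at each i in [0,5]:
  i=0: ✓ (witness j=1)
  i=1: ✓ (witness j=1)
  i=2: ✓ (witness j=2)
  i=3: ✓ (witness j=3)
  i=4: ✓ (witness j=4)
  i=5: ✓ (witness j=5)
Positions where it holds: {0, 1, 2, 3, 4, 5} → 6.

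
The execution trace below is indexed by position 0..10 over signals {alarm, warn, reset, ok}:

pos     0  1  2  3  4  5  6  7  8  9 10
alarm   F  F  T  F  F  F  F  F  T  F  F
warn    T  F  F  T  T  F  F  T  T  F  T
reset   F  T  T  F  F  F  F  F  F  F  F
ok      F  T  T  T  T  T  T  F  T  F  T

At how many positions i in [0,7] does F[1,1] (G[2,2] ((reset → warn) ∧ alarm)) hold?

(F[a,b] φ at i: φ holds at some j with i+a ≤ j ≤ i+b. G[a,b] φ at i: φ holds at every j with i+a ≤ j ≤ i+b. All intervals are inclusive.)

1

Evaluate at each i in [0,7]:
  i=0: ✗ (none in [1,1])
  i=1: ✗ (none in [2,2])
  i=2: ✗ (none in [3,3])
  i=3: ✗ (none in [4,4])
  i=4: ✗ (none in [5,5])
  i=5: ✓ (witness j=6)
  i=6: ✗ (none in [7,7])
  i=7: ✗ (none in [8,8])
Positions where it holds: {5} → 1.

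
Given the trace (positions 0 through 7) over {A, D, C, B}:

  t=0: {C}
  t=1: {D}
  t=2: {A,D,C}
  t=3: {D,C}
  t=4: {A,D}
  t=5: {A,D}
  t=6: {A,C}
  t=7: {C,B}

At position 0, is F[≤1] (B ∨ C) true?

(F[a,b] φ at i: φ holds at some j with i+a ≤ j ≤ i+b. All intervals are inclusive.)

True

Check (B ∨ C) at each j in [0,1]:
  j=0: true
  j=1: false
Found at j=0 → formula holds.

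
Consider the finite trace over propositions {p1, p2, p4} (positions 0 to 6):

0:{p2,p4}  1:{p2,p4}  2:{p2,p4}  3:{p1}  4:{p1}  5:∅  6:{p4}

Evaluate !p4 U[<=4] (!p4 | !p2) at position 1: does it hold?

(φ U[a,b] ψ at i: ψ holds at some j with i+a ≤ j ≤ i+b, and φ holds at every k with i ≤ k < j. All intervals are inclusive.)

Need some j in [1,5] with (!p4 | !p2), and !p4 at every k in [1,j-1].
  j=1: (!p4 | !p2) false.
  j=2: (!p4 | !p2) false.
  j=3: (!p4 | !p2) holds, but !p4 fails at k=1 → not this j.
  j=4: (!p4 | !p2) holds, but !p4 fails at k=1 → not this j.
  j=5: (!p4 | !p2) holds, but !p4 fails at k=1 → not this j.
No j in the window works → until fails.

No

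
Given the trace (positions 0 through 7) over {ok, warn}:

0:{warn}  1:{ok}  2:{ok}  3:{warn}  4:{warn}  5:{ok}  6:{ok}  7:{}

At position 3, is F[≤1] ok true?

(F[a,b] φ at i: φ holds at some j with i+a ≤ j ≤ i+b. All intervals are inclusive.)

Check ok at each j in [3,4]:
  j=3: false
  j=4: false
No position in the window satisfies it → formula fails.

No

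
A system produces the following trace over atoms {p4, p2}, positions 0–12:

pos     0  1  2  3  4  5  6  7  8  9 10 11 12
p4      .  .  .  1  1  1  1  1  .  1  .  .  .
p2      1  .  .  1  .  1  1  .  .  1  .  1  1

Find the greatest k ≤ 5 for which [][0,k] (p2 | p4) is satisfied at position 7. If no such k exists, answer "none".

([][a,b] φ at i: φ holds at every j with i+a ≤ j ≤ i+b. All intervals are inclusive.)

0

(p2 | p4) must hold from j=7 onward; find where it first fails.
  j=7: holds
  j=8: fails
Holds on [7,7], so largest k = 0.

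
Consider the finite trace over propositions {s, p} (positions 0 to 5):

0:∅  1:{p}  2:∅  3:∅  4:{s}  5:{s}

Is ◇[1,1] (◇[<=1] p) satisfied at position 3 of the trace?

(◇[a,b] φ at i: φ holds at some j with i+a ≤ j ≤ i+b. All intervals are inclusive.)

Check ◇[<=1] p at each j in [4,4]:
  j=4: fails (none in [4,5])
No position in the window satisfies it → formula fails.

False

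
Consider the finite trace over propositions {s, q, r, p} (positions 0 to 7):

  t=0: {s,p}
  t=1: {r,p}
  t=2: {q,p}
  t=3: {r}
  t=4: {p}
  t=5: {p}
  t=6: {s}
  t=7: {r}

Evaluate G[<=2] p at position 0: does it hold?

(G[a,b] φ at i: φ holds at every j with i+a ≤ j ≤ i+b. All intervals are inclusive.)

Check p at every j in [0,2]:
  j=0: true
  j=1: true
  j=2: true
All positions satisfy it → formula holds.

True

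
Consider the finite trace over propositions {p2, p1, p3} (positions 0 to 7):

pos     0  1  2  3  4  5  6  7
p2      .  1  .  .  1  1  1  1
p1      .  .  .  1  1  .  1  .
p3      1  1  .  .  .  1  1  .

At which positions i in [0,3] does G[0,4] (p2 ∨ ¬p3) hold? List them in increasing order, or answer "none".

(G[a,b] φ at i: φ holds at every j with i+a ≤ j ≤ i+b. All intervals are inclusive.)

1, 2, 3

Evaluate at each i in [0,3]:
  i=0: ✗ (fails at j=0)
  i=1: ✓ (all of [1,5])
  i=2: ✓ (all of [2,6])
  i=3: ✓ (all of [3,7])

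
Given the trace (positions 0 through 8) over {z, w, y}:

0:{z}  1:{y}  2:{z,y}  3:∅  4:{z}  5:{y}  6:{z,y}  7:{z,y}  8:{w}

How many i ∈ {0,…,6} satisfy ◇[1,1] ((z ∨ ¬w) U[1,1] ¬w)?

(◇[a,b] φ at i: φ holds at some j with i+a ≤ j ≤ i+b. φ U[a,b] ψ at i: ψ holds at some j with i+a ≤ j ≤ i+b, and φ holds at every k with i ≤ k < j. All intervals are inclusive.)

6

Evaluate at each i in [0,6]:
  i=0: ✓ (witness j=1)
  i=1: ✓ (witness j=2)
  i=2: ✓ (witness j=3)
  i=3: ✓ (witness j=4)
  i=4: ✓ (witness j=5)
  i=5: ✓ (witness j=6)
  i=6: ✗ (none in [7,7])
Positions where it holds: {0, 1, 2, 3, 4, 5} → 6.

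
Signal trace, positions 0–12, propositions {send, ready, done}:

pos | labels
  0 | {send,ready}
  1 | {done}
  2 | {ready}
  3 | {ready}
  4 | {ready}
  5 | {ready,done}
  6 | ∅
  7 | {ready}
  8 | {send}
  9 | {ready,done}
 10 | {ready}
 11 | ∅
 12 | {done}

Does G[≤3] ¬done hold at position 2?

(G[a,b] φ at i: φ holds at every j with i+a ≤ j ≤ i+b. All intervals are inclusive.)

No

Check ¬done at every j in [2,5]:
  j=2: true
  j=3: true
  j=4: true
  j=5: false
Fails at j=5 → formula fails.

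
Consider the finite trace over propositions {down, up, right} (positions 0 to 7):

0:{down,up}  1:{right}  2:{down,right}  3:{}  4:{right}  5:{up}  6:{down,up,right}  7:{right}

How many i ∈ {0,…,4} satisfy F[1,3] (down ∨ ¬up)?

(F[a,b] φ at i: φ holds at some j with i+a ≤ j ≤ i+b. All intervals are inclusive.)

Evaluate at each i in [0,4]:
  i=0: ✓ (witness j=1)
  i=1: ✓ (witness j=2)
  i=2: ✓ (witness j=3)
  i=3: ✓ (witness j=4)
  i=4: ✓ (witness j=6)
Positions where it holds: {0, 1, 2, 3, 4} → 5.

5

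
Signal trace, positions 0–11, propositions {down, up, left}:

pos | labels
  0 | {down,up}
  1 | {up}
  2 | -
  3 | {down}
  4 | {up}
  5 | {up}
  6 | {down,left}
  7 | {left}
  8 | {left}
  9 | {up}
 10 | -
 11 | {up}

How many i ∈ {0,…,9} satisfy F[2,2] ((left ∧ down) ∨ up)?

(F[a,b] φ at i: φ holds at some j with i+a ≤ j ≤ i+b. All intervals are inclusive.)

Evaluate at each i in [0,9]:
  i=0: ✗ (none in [2,2])
  i=1: ✗ (none in [3,3])
  i=2: ✓ (witness j=4)
  i=3: ✓ (witness j=5)
  i=4: ✓ (witness j=6)
  i=5: ✗ (none in [7,7])
  i=6: ✗ (none in [8,8])
  i=7: ✓ (witness j=9)
  i=8: ✗ (none in [10,10])
  i=9: ✓ (witness j=11)
Positions where it holds: {2, 3, 4, 7, 9} → 5.

5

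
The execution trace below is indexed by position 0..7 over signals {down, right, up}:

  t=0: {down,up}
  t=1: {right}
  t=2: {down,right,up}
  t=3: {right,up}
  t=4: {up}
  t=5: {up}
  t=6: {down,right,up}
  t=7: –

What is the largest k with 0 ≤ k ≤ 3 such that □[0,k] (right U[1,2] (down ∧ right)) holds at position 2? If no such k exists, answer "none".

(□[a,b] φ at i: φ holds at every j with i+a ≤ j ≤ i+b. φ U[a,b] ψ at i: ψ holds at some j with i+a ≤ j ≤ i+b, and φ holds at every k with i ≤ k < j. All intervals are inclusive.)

(right U[1,2] (down ∧ right)) must hold from j=2 onward; find where it first fails.
  j=2: fails → no k works.

none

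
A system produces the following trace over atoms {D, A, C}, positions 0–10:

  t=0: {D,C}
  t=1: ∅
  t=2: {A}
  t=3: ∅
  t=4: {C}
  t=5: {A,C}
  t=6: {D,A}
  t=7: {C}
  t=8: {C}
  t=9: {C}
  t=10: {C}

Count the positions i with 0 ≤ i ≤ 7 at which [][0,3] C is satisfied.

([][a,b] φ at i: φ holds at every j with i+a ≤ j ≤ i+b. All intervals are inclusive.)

Evaluate at each i in [0,7]:
  i=0: ✗ (fails at j=1)
  i=1: ✗ (fails at j=1)
  i=2: ✗ (fails at j=2)
  i=3: ✗ (fails at j=3)
  i=4: ✗ (fails at j=6)
  i=5: ✗ (fails at j=6)
  i=6: ✗ (fails at j=6)
  i=7: ✓ (all of [7,10])
Positions where it holds: {7} → 1.

1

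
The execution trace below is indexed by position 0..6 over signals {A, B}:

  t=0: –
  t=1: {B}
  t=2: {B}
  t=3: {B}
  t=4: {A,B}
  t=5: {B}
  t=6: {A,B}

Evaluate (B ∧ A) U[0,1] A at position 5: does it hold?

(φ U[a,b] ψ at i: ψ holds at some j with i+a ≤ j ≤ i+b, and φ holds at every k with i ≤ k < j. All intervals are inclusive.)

Does not hold

Need some j in [5,6] with A, and (B ∧ A) at every k in [5,j-1].
  j=5: A false.
  j=6: A holds, but (B ∧ A) fails at k=5 → not this j.
No j in the window works → until fails.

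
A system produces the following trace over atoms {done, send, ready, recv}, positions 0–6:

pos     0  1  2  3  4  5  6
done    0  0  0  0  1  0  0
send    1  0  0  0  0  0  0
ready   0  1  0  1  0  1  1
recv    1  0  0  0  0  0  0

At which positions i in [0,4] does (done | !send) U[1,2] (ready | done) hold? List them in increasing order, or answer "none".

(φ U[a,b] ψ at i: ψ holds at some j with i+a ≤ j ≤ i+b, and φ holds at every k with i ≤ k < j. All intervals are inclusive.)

Evaluate at each i in [0,4]:
  i=0: ✗ (lhs fails at k=0 before rhs at j=1)
  i=1: ✓ (rhs at j=3; lhs holds on [1,2])
  i=2: ✓ (rhs at j=3; lhs holds on [2,2])
  i=3: ✓ (rhs at j=4; lhs holds on [3,3])
  i=4: ✓ (rhs at j=5; lhs holds on [4,4])

1, 2, 3, 4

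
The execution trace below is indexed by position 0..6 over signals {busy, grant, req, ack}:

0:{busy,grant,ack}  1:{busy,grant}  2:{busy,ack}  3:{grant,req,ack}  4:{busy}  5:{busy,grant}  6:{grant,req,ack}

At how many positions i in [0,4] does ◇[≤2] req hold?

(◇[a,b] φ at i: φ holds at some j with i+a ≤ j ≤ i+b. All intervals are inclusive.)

Evaluate at each i in [0,4]:
  i=0: ✗ (none in [0,2])
  i=1: ✓ (witness j=3)
  i=2: ✓ (witness j=3)
  i=3: ✓ (witness j=3)
  i=4: ✓ (witness j=6)
Positions where it holds: {1, 2, 3, 4} → 4.

4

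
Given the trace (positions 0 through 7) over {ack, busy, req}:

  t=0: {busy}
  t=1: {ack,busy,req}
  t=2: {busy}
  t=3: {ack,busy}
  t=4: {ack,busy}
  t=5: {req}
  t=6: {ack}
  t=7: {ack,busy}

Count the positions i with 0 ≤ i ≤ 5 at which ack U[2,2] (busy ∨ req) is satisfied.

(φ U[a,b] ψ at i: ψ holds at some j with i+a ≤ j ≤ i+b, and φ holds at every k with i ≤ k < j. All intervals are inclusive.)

Evaluate at each i in [0,5]:
  i=0: ✗ (lhs fails at k=0 before rhs at j=2)
  i=1: ✗ (lhs fails at k=2 before rhs at j=3)
  i=2: ✗ (lhs fails at k=2 before rhs at j=4)
  i=3: ✓ (rhs at j=5; lhs holds on [3,4])
  i=4: ✗ (no rhs in [6,6])
  i=5: ✗ (lhs fails at k=5 before rhs at j=7)
Positions where it holds: {3} → 1.

1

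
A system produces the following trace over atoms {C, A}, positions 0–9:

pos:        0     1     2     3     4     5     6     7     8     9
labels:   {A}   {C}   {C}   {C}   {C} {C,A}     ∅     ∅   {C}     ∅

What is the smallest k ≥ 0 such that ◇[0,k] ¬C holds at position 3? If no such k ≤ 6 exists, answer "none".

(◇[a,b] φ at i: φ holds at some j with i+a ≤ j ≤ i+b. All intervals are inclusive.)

Scan j = 3,4,… for ¬C:
  j=3: fails
  j=4: fails
  j=5: fails
  j=6: holds
First hit at j=6, so smallest k = 6-3 = 3.

3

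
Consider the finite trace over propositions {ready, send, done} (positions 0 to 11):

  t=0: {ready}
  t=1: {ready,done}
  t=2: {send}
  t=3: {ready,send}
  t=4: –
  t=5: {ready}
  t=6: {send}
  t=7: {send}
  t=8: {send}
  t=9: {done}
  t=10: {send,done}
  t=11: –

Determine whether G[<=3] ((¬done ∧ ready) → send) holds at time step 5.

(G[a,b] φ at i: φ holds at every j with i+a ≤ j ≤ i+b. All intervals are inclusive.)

False

Check ((¬done ∧ ready) → send) at every j in [5,8]:
  j=5: antecedent true; consequent false → ✗
  j=6: antecedent false → ✓
  j=7: antecedent false → ✓
  j=8: antecedent false → ✓
Fails at j=5 → formula fails.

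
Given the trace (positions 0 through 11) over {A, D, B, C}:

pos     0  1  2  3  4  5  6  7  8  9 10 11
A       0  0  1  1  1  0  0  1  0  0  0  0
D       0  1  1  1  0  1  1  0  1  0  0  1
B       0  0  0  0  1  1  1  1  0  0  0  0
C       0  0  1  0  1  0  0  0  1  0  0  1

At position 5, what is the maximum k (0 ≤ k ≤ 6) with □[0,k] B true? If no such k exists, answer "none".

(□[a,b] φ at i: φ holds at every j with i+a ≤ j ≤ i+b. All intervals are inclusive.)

B must hold from j=5 onward; find where it first fails.
  j=5: holds
  j=6: holds
  j=7: holds
  j=8: fails
Holds on [5,7], so largest k = 2.

2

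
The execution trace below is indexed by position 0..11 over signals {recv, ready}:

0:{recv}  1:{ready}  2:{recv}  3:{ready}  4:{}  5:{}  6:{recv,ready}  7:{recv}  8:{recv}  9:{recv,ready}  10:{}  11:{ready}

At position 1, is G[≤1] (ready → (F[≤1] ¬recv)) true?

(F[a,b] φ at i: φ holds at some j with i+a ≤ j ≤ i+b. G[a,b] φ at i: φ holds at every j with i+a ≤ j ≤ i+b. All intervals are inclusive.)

Check (ready → (F[≤1] ¬recv)) at every j in [1,2]:
  j=1: antecedent true; consequent holds (witness at 1) → ✓
  j=2: antecedent false → ✓
All positions satisfy it → formula holds.

True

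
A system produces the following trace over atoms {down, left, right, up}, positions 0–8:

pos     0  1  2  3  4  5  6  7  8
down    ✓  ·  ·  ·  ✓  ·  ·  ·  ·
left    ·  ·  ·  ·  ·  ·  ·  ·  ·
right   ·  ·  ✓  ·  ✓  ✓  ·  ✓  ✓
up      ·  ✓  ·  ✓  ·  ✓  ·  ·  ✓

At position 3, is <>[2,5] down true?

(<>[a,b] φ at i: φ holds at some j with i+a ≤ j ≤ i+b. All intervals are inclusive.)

Check down at each j in [5,8]:
  j=5: false
  j=6: false
  j=7: false
  j=8: false
No position in the window satisfies it → formula fails.

Does not hold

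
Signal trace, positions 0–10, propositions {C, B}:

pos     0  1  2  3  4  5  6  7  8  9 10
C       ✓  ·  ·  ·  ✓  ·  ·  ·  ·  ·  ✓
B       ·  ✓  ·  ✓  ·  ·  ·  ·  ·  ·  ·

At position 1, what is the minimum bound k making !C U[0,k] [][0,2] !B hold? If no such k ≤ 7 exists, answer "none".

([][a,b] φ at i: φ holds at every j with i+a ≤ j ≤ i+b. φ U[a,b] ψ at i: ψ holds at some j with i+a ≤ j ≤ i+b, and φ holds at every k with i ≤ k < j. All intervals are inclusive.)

Need earliest j ≥ 1 with [][0,2] !B, and !C at every k in [1,j-1].
  j=1: rhs fails.
  j=2: rhs fails.
  j=3: rhs fails.
  j=4: rhs holds; lhs holds on [1,3]. k = 3.

3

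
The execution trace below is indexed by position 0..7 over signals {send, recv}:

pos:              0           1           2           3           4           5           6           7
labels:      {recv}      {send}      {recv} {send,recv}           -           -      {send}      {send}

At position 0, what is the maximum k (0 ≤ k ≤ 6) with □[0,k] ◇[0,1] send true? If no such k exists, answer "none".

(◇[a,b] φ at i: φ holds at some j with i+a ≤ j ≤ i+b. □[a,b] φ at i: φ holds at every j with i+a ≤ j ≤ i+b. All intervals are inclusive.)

3

◇[0,1] send must hold from j=0 onward; find where it first fails.
  j=0: holds
  j=1: holds
  j=2: holds
  j=3: holds
  j=4: fails
Holds on [0,3], so largest k = 3.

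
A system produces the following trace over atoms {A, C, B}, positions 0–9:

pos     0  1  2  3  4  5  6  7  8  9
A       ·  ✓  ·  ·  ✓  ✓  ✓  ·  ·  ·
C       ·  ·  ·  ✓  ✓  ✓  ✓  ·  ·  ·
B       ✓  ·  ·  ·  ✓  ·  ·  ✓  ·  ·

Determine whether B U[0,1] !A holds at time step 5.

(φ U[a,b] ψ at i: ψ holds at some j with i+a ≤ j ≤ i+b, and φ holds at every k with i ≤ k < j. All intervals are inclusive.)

No

Need some j in [5,6] with !A, and B at every k in [5,j-1].
  j=5: !A false.
  j=6: !A false.
No j in the window works → until fails.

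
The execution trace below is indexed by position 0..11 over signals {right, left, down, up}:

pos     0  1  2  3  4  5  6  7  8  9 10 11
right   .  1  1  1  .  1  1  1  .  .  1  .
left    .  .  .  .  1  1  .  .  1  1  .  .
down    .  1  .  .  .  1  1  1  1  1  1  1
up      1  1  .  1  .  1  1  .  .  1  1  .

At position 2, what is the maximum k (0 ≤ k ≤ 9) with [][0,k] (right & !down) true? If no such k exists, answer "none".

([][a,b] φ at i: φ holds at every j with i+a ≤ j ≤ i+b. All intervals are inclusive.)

(right & !down) must hold from j=2 onward; find where it first fails.
  j=2: holds
  j=3: holds
  j=4: fails
Holds on [2,3], so largest k = 1.

1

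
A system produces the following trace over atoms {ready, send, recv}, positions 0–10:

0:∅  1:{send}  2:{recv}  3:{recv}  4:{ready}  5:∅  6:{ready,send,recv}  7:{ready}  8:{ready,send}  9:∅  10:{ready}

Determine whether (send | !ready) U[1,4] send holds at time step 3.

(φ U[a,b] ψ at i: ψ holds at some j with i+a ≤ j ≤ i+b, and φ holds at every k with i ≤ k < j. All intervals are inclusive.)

Need some j in [4,7] with send, and (send | !ready) at every k in [3,j-1].
  j=4: send false.
  j=5: send false.
  j=6: send holds, but (send | !ready) fails at k=4 → not this j.
  j=7: send false.
No j in the window works → until fails.

False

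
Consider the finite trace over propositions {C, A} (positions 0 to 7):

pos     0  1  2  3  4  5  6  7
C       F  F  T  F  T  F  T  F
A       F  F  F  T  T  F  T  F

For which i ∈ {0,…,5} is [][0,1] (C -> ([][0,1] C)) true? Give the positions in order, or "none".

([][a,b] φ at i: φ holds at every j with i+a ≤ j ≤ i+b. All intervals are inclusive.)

0

Evaluate at each i in [0,5]:
  i=0: ✓ (all of [0,1])
  i=1: ✗ (fails at j=2)
  i=2: ✗ (fails at j=2)
  i=3: ✗ (fails at j=4)
  i=4: ✗ (fails at j=4)
  i=5: ✗ (fails at j=6)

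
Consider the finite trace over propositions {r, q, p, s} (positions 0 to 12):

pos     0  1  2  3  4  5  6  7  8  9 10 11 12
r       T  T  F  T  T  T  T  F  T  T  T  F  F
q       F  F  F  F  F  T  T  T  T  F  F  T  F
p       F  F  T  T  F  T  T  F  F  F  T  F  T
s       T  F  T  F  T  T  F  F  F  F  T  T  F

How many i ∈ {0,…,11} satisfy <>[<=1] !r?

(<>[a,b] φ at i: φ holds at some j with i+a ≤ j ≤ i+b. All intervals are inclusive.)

6

Evaluate at each i in [0,11]:
  i=0: ✗ (none in [0,1])
  i=1: ✓ (witness j=2)
  i=2: ✓ (witness j=2)
  i=3: ✗ (none in [3,4])
  i=4: ✗ (none in [4,5])
  i=5: ✗ (none in [5,6])
  i=6: ✓ (witness j=7)
  i=7: ✓ (witness j=7)
  i=8: ✗ (none in [8,9])
  i=9: ✗ (none in [9,10])
  i=10: ✓ (witness j=11)
  i=11: ✓ (witness j=11)
Positions where it holds: {1, 2, 6, 7, 10, 11} → 6.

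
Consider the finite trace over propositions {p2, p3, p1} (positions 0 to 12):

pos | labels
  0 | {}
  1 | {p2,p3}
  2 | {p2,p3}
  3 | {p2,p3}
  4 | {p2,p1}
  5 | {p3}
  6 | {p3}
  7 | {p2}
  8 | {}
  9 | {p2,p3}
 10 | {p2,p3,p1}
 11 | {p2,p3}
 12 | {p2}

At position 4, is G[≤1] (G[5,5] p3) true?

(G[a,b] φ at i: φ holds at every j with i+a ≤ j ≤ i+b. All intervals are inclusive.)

Holds

Check G[5,5] p3 at every j in [4,5]:
  j=4: holds on [9,9]
  j=5: holds on [10,10]
All positions satisfy it → formula holds.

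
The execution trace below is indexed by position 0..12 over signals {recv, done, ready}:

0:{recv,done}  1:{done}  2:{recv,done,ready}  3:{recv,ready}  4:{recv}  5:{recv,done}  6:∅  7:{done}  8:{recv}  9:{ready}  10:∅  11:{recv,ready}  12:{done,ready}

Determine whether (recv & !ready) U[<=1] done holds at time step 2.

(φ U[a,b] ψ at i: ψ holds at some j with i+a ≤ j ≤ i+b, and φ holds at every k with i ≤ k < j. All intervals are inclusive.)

Need some j in [2,3] with done, and (recv & !ready) at every k in [2,j-1].
  j=2: done holds; no prefix to check → satisfied.

True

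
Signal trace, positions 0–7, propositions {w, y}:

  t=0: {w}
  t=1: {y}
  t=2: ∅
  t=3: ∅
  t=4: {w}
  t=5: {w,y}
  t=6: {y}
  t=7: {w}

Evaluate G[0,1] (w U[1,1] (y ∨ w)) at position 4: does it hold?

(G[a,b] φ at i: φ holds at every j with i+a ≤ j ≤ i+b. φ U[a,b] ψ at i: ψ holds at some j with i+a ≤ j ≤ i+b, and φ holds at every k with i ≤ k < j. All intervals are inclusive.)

Check (w U[1,1] (y ∨ w)) at every j in [4,5]:
  j=4: holds
  j=5: holds
All positions satisfy it → formula holds.

Yes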